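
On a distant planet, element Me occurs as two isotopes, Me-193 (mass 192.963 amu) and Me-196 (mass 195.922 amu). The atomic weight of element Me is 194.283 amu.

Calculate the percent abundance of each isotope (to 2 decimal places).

Me-193: 55.39%, Me-196: 44.61%

Let x be the fractional abundance of Me-193; then Me-196 has abundance 1 − x.
192.963·x + 195.922·(1 − x) = 194.283
(192.963 − 195.922)·x = 194.283 − 195.922
x = -1.639 / -2.959 = 0.55390 → 55.39% Me-193, 44.61% Me-196.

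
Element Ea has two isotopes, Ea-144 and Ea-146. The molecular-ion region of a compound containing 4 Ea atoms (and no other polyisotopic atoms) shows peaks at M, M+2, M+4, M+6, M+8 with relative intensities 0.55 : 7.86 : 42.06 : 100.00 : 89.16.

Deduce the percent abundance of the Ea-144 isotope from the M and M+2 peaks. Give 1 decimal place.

21.9%

If p is the fraction of Ea that is Ea-144, then I(M+2)/I(M) = [C(4,1)·p^3·(1−p)] / p^4 = 4·(1−p)/p = 7.86/0.55 = 14.2909
(1−p)/p = 14.2909/4 = 3.5727  ⇒  p = 1/(1 + 3.5727) = 0.2187
Ea-144: 21.9%, Ea-146: 78.1%.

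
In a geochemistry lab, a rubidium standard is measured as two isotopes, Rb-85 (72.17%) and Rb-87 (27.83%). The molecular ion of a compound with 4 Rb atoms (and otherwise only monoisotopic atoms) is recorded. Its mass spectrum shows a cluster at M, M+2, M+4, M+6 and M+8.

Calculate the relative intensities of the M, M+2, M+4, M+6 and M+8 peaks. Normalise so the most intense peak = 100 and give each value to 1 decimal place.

64.8 : 100.0 : 57.8 : 14.9 : 1.4

Expanding (0.7217 + 0.2783)^4:
P(M) = 0.7217^4 = 0.271286
P(M+2) = 4 × 0.7217^3 × 0.2783^1 = 0.418450
P(M+4) = 6 × 0.7217^2 × 0.2783^2 = 0.242042
P(M+6) = 4 × 0.7217^1 × 0.2783^3 = 0.062224
P(M+8) = 0.2783^4 = 0.005999
The M+2 peak is largest (0.418450); scaling to 100 gives 64.8 : 100.0 : 57.8 : 14.9 : 1.4.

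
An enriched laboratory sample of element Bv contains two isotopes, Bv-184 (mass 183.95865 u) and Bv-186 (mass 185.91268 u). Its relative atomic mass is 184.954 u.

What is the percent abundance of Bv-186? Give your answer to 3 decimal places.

50.938%

Let x be the fractional abundance of Bv-184; then Bv-186 has abundance 1 − x.
183.95865·x + 185.91268·(1 − x) = 184.954
(183.95865 − 185.91268)·x = 184.954 − 185.91268
x = -0.95868 / -1.95403 = 0.49062 → 49.062% Bv-184, 50.938% Bv-186.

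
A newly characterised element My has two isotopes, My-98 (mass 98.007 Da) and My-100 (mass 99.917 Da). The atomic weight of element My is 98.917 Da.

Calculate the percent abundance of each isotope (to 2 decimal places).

My-98: 52.36%, My-100: 47.64%

Writing the weighted mean with unknown fraction x of My-98:
98.007·x + 99.917·(1 − x) = 98.917
(98.007 − 99.917)·x = 98.917 − 99.917
x = -1.000 / -1.910 = 0.52356 → 52.36% My-98, 47.64% My-100.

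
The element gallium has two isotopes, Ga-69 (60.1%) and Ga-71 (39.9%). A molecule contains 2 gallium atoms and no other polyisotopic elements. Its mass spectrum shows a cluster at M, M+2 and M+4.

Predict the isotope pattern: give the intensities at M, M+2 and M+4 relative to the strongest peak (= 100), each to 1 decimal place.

Each Ga atom is independently Ga-69 (p = 0.601) or Ga-71 (q = 0.399); the cluster is the binomial expansion (p + q)^2.
P(M) = 0.601^2 = 0.361201
P(M+2) = 2 × 0.601^1 × 0.399^1 = 0.479598
P(M+4) = 0.399^2 = 0.159201
The M+2 peak is largest (0.479598); scaling to 100 gives 75.3 : 100.0 : 33.2.

75.3 : 100.0 : 33.2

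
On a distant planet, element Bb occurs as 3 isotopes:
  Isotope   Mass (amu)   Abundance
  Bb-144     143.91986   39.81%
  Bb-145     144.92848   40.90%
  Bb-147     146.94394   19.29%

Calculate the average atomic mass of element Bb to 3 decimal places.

Average mass = Σ (abundance × isotope mass) = 0.3981 × 143.91986 + 0.4090 × 144.92848 + 0.1929 × 146.94394
= 57.294496 + 59.275748 + 28.345486 = 144.915730 amu

144.916 amu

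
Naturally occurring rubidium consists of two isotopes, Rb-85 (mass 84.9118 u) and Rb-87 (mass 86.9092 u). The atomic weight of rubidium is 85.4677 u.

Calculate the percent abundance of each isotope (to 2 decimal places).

Rb-85: 72.17%, Rb-87: 27.83%

Writing the weighted mean with unknown fraction x of Rb-85:
84.9118·x + 86.9092·(1 − x) = 85.4677
(84.9118 − 86.9092)·x = 85.4677 − 86.9092
x = -1.4415 / -1.9974 = 0.72169 → 72.17% Rb-85, 27.83% Rb-87.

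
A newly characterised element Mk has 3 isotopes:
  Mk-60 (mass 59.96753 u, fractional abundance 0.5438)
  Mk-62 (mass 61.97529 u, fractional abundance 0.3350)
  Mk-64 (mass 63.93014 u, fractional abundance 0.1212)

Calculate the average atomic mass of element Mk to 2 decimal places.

Ar = Σ fᵢ·mᵢ = 0.5438 × 59.96753 + 0.3350 × 61.97529 + 0.1212 × 63.93014
= 32.610343 + 20.761722 + 7.748333 = 61.120398 u

61.12 u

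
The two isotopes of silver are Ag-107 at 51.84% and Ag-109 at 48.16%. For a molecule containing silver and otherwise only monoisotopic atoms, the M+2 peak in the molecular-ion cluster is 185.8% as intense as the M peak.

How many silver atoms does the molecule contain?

With n Ag atoms, P(M+2)/P(M) = C(n,1)·p^(n−1)q / p^n = n·q/p = n · 0.4816/0.5184.
n = 1.858 × 0.5184/0.4816 = 2.00 ≈ 2

2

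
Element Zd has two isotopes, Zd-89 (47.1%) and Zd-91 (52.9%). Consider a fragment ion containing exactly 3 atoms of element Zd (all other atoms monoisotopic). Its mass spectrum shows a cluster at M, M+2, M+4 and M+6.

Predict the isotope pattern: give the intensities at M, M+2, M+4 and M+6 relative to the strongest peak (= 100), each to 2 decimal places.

Expanding (0.471 + 0.529)^3:
P(M) = 0.471^3 = 0.104487
P(M+2) = 3 × 0.471^2 × 0.529^1 = 0.352062
P(M+4) = 3 × 0.471^1 × 0.529^2 = 0.395415
P(M+6) = 0.529^3 = 0.148036
The M+4 peak is largest (0.395415); scaling to 100 gives 26.42 : 89.04 : 100.00 : 37.44.

26.42 : 89.04 : 100.00 : 37.44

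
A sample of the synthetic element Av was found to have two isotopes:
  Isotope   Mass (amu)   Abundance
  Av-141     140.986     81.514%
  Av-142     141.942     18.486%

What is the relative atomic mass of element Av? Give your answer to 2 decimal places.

Weight each isotope mass by its fractional abundance: 0.81514 × 140.986 + 0.18486 × 141.942
= 114.9233 + 26.2394 = 141.1627 amu

141.16 amu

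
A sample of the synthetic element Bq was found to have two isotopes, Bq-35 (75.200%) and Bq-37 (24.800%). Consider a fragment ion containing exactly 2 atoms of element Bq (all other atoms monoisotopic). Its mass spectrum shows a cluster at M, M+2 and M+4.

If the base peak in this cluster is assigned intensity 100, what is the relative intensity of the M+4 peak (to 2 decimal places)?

Binomial terms of (0.75200 + 0.24800)^2: M 0.5655, M+2 0.3730, M+4 0.0615 → M is the base peak.
P(M) = C(2,0) × 0.75200^2 × 0.24800^0 = 1 × 0.565504 × 1.0000 = 0.565504 (base)
P(M+4) = C(2,2) × 0.75200^0 × 0.24800^2 = 1 × 1.0000 × 0.061504 = 0.061504
Relative intensity = 0.061504 / 0.565504 × 100 = 10.88

10.88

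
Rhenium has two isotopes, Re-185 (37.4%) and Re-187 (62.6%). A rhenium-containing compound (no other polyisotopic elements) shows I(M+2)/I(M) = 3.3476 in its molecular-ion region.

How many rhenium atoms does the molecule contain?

2

The M+2/M ratio from n Re atoms is n · q/p = n · 0.626/0.374.
n = 3.3476 × 0.374/0.626 = 2.00 ≈ 2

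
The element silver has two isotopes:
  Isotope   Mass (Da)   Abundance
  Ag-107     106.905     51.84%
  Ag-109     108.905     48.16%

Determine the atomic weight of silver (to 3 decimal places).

107.868 Da

Average mass = Σ (abundance × isotope mass) = 0.5184 × 106.905 + 0.4816 × 108.905
= 55.4196 + 52.4486 = 107.8682 Da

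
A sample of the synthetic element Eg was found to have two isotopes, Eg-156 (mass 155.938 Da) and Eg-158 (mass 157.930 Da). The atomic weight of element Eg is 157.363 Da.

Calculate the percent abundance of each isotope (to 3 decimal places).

With x = fraction of Eg-156 (so Eg-158 is 1 − x):
155.938·x + 157.930·(1 − x) = 157.363
(155.938 − 157.930)·x = 157.363 − 157.930
x = -0.567 / -1.992 = 0.28464 → 28.464% Eg-156, 71.536% Eg-158.

Eg-156: 28.464%, Eg-158: 71.536%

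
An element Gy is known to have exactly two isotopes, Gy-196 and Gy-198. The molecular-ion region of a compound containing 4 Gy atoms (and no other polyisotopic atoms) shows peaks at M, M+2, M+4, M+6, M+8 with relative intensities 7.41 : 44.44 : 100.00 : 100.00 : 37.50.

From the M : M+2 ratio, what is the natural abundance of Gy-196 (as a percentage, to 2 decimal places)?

40.01%

If p is the fraction of Gy that is Gy-196, then I(M+2)/I(M) = [C(4,1)·p^3·(1−p)] / p^4 = 4·(1−p)/p = 44.44/7.41 = 5.9973
(1−p)/p = 5.9973/4 = 1.4993  ⇒  p = 1/(1 + 1.4993) = 0.4001
Gy-196: 40.01%, Gy-198: 59.99%.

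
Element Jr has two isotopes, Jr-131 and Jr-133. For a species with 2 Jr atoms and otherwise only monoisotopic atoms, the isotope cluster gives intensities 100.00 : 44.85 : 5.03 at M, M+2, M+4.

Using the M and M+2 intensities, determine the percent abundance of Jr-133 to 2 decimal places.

Let p = fractional abundance of Jr-131. I(M+2)/I(M) = [C(2,1)·p^1·(1−p)] / p^2 = 2·(1−p)/p = 44.85/100.00 = 0.4485
(1−p)/p = 0.4485/2 = 0.2243  ⇒  p = 1/(1 + 0.2243) = 0.8168
Jr-131: 81.68%, Jr-133: 18.32%.

18.32%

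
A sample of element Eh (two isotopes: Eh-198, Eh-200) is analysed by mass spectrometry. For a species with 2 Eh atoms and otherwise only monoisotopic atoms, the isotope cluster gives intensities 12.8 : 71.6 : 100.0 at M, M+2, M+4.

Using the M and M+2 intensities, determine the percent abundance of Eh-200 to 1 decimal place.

73.7%

Write p for the Eh-198 fraction. I(M+2)/I(M) = [C(2,1)·p^1·(1−p)] / p^2 = 2·(1−p)/p = 71.6/12.8 = 5.5937
(1−p)/p = 5.5937/2 = 2.7969  ⇒  p = 1/(1 + 2.7969) = 0.2634
Eh-198: 26.3%, Eh-200: 73.7%.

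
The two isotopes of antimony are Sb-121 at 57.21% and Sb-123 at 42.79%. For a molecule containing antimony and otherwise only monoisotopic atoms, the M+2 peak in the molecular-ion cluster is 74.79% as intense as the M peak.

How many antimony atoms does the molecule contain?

For n independent Sb atoms, I(M+2)/I(M) = n · (abundance Sb-123) / (abundance Sb-121) = n · 0.4279/0.5721.
n = 0.7479 × 0.5721/0.4279 = 1.00 ≈ 1

1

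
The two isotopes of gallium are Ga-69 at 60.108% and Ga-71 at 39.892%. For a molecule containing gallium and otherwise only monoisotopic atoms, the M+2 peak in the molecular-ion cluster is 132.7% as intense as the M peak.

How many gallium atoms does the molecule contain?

2

The M+2/M ratio from n Ga atoms is n · q/p = n · 0.39892/0.60108.
n = 1.327 × 0.60108/0.39892 = 2.00 ≈ 2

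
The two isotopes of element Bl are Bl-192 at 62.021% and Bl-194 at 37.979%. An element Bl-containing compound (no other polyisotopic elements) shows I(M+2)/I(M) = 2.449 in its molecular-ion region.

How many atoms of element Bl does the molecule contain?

4

With n Bl atoms, P(M+2)/P(M) = C(n,1)·p^(n−1)q / p^n = n·q/p = n · 0.37979/0.62021.
n = 2.449 × 0.62021/0.37979 = 4.00 ≈ 4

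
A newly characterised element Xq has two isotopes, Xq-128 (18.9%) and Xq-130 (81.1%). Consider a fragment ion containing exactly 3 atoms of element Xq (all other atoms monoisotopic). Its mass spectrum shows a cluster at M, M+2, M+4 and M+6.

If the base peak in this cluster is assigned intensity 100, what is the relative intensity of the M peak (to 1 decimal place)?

Term probabilities: M 0.0068, M+2 0.0869, M+4 0.3729, M+6 0.5334. Base peak = M+6.
P(M+6) = C(3,3) × 0.189^0 × 0.811^3 = 1 × 1.0000 × 0.53341173 = 0.533412 (base)
P(M) = C(3,0) × 0.189^3 × 0.811^0 = 1 × 0.00675127 × 1.0000 = 0.006751
Relative intensity = 0.006751 / 0.533412 × 100 = 1.3

1.3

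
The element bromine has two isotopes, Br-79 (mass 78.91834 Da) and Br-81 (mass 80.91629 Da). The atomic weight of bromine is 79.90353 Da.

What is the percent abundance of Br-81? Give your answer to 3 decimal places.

49.310%

Writing the weighted mean with unknown fraction x of Br-79:
78.91834·x + 80.91629·(1 − x) = 79.90353
(78.91834 − 80.91629)·x = 79.90353 − 80.91629
x = -1.01276 / -1.99795 = 0.50690 → 50.690% Br-79, 49.310% Br-81.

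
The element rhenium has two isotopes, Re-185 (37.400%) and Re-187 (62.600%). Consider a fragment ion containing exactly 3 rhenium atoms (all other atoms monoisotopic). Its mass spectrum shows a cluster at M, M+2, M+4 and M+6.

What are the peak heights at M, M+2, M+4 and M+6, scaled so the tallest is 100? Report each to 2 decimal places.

11.90 : 59.74 : 100.00 : 55.79

Each Re atom is independently Re-185 (p = 0.37400) or Re-187 (q = 0.62600); the cluster is the binomial expansion (p + q)^3.
P(M) = 0.37400^3 = 0.052314
P(M+2) = 3 × 0.37400^2 × 0.62600^1 = 0.262687
P(M+4) = 3 × 0.37400^1 × 0.62600^2 = 0.439685
P(M+6) = 0.62600^3 = 0.245314
The M+4 peak is largest (0.439685); scaling to 100 gives 11.90 : 59.74 : 100.00 : 55.79.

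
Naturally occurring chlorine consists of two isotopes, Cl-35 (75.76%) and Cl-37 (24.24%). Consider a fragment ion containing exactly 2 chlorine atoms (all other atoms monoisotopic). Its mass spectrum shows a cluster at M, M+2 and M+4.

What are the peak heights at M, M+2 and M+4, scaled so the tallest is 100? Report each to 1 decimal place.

100.0 : 64.0 : 10.2

Each Cl atom is independently Cl-35 (p = 0.7576) or Cl-37 (q = 0.2424); the cluster is the binomial expansion (p + q)^2.
P(M) = 0.7576^2 = 0.573958
P(M+2) = 2 × 0.7576^1 × 0.2424^1 = 0.367284
P(M+4) = 0.2424^2 = 0.058758
The M peak is largest (0.573958); scaling to 100 gives 100.0 : 64.0 : 10.2.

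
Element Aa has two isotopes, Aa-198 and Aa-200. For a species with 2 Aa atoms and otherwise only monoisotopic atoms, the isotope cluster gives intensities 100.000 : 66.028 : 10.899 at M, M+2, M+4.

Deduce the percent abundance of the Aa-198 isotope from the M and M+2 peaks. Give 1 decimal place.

75.2%

Let p = fractional abundance of Aa-198. I(M+2)/I(M) = [C(2,1)·p^1·(1−p)] / p^2 = 2·(1−p)/p = 66.028/100.000 = 0.6603
(1−p)/p = 0.6603/2 = 0.3301  ⇒  p = 1/(1 + 0.3301) = 0.7518
Aa-198: 75.2%, Aa-200: 24.8%.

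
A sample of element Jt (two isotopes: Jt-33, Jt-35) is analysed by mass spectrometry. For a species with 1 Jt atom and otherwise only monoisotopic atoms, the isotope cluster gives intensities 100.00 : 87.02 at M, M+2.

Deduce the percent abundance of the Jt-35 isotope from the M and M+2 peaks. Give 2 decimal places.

If p is the fraction of Jt that is Jt-33, then I(M+2)/I(M) = [C(1,1)·p^0·(1−p)] / p^1 = 1·(1−p)/p = 87.02/100.00 = 0.8702
(1−p)/p = 0.8702/1 = 0.8702  ⇒  p = 1/(1 + 0.8702) = 0.5347
Jt-33: 53.47%, Jt-35: 46.53%.

46.53%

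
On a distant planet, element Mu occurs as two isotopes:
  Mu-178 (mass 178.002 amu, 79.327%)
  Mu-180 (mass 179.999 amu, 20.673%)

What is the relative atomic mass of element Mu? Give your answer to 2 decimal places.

178.41 amu

Ar = Σ fᵢ·mᵢ = 0.79327 × 178.002 + 0.20673 × 179.999
= 141.2036 + 37.2112 = 178.4148 amu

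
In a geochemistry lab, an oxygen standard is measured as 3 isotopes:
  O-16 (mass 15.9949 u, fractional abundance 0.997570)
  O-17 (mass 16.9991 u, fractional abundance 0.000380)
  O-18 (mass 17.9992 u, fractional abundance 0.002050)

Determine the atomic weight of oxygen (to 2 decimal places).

Average mass = Σ (abundance × isotope mass) = 0.997570 × 15.9949 + 0.000380 × 16.9991 + 0.002050 × 17.9992
= 15.95603 + 0.00646 + 0.03690 = 15.99939 u

16.00 u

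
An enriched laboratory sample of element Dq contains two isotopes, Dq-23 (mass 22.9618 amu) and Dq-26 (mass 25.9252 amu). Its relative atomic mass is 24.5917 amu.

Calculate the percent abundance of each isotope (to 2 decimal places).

Let x be the fractional abundance of Dq-23; then Dq-26 has abundance 1 − x.
22.9618·x + 25.9252·(1 − x) = 24.5917
(22.9618 − 25.9252)·x = 24.5917 − 25.9252
x = -1.3335 / -2.9634 = 0.44999 → 45.00% Dq-23, 55.00% Dq-26.

Dq-23: 45.00%, Dq-26: 55.00%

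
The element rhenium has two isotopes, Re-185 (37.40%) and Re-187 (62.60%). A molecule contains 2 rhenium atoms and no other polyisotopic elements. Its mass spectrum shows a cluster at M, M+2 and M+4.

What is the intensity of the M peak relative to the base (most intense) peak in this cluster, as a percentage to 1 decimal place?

29.9%

(0.3740 + 0.6260)^2 gives M 0.1399, M+2 0.4682, M+4 0.3919; the largest is M+2.
P(M+2) = C(2,1) × 0.3740^1 × 0.6260^1 = 2 × 0.3740 × 0.6260 = 0.468248 (base)
P(M) = C(2,0) × 0.3740^2 × 0.6260^0 = 1 × 0.139876 × 1.0000 = 0.139876
Relative intensity = 0.139876 / 0.468248 × 100 = 29.9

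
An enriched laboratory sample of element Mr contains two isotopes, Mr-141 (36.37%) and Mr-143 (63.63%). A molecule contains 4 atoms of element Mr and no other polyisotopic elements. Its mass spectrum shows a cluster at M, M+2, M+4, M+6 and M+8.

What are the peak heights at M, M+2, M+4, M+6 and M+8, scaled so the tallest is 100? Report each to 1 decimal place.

4.7 : 32.7 : 85.7 : 100.0 : 43.7

The 4 Mr atoms are independent, so intensities follow the terms of (0.3637 + 0.6363)^4.
P(M) = 0.3637^4 = 0.017497
P(M+2) = 4 × 0.3637^3 × 0.6363^1 = 0.122448
P(M+4) = 6 × 0.3637^2 × 0.6363^2 = 0.321338
P(M+6) = 4 × 0.3637^1 × 0.6363^3 = 0.374791
P(M+8) = 0.6363^4 = 0.163926
The M+6 peak is largest (0.374791); scaling to 100 gives 4.7 : 32.7 : 85.7 : 100.0 : 43.7.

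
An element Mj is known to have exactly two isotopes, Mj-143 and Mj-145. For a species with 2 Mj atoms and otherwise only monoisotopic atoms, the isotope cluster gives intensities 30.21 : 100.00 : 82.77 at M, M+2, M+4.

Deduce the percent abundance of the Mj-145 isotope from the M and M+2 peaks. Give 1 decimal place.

If p is the fraction of Mj that is Mj-143, then I(M+2)/I(M) = [C(2,1)·p^1·(1−p)] / p^2 = 2·(1−p)/p = 100.00/30.21 = 3.3102
(1−p)/p = 3.3102/2 = 1.6551  ⇒  p = 1/(1 + 1.6551) = 0.3766
Mj-143: 37.7%, Mj-145: 62.3%.

62.3%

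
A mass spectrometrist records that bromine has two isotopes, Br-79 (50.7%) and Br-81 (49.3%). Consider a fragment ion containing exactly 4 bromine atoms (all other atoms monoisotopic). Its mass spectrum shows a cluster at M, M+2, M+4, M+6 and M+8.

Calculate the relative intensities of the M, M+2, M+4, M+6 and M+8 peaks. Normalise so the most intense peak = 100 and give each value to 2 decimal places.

17.63 : 68.56 : 100.00 : 64.83 : 15.76

Expanding (0.507 + 0.493)^4:
P(M) = 0.507^4 = 0.066074
P(M+2) = 4 × 0.507^3 × 0.493^1 = 0.256999
P(M+4) = 6 × 0.507^2 × 0.493^2 = 0.374853
P(M+6) = 4 × 0.507^1 × 0.493^3 = 0.243001
P(M+8) = 0.493^4 = 0.059073
The M+4 peak is largest (0.374853); scaling to 100 gives 17.63 : 68.56 : 100.00 : 64.83 : 15.76.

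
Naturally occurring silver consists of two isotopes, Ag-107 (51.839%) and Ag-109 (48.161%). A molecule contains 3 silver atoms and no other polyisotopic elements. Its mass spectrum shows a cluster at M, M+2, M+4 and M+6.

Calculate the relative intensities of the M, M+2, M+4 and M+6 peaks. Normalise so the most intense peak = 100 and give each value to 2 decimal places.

Each Ag atom is independently Ag-107 (p = 0.51839) or Ag-109 (q = 0.48161); the cluster is the binomial expansion (p + q)^3.
P(M) = 0.51839^3 = 0.139306
P(M+2) = 3 × 0.51839^2 × 0.48161^1 = 0.388267
P(M+4) = 3 × 0.51839^1 × 0.48161^2 = 0.360719
P(M+6) = 0.48161^3 = 0.111709
The M+2 peak is largest (0.388267); scaling to 100 gives 35.88 : 100.00 : 92.90 : 28.77.

35.88 : 100.00 : 92.90 : 28.77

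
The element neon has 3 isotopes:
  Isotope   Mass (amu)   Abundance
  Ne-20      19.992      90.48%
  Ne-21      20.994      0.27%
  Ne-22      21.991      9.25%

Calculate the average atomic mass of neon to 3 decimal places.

Average mass = Σ (abundance × isotope mass) = 0.9048 × 19.992 + 0.0027 × 20.994 + 0.0925 × 21.991
= 18.0888 + 0.0567 + 2.0342 = 20.1797 amu

20.180 amu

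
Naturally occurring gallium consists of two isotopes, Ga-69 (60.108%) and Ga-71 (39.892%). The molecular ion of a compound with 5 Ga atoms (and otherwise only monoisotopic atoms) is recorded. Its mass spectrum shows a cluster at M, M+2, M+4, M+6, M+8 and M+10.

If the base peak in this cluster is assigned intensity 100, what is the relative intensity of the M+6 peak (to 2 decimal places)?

Binomial terms of (0.60108 + 0.39892)^5: M 0.0785, M+2 0.2604, M+4 0.3456, M+6 0.2294, M+8 0.0761, M+10 0.0101 → M+4 is the base peak.
P(M+4) = C(5,2) × 0.60108^3 × 0.39892^2 = 10 × 0.2171685 × 0.15913717 = 0.345596 (base)
P(M+6) = C(5,3) × 0.60108^2 × 0.39892^3 = 10 × 0.36129717 × 0.063483 = 0.229362
Relative intensity = 0.229362 / 0.345596 × 100 = 66.37

66.37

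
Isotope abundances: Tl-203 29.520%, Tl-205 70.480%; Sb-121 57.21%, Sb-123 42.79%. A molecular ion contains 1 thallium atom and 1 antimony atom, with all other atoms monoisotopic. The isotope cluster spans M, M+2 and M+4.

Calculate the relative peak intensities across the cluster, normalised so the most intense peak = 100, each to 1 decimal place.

31.9 : 100.0 : 57.0

Thallium pattern (n=1): 0.2952 : 0.7048
Antimony pattern (n=1): 0.5721 : 0.4279
Convolve the two distributions (both contribute in 2-u steps):
  M: 0.2952×0.5721 = 0.168884
  M+2: 0.2952×0.4279 + 0.7048×0.5721 = 0.529532
  M+4: 0.7048×0.4279 = 0.301584
Scale to base peak (0.529532) = 100: 31.9 : 100.0 : 57.0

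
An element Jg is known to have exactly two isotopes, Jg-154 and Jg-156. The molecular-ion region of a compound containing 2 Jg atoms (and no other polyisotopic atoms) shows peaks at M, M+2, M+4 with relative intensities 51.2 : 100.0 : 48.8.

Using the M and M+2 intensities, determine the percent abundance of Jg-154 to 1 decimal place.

50.6%

If p is the fraction of Jg that is Jg-154, then I(M+2)/I(M) = [C(2,1)·p^1·(1−p)] / p^2 = 2·(1−p)/p = 100.0/51.2 = 1.9531
(1−p)/p = 1.9531/2 = 0.9766  ⇒  p = 1/(1 + 0.9766) = 0.5059
Jg-154: 50.6%, Jg-156: 49.4%.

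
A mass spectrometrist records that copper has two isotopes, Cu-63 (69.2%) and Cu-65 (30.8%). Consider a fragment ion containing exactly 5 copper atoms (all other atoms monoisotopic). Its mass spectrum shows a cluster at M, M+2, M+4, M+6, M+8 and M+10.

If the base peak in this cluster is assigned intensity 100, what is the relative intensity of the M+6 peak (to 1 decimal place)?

Term probabilities: M 0.1587, M+2 0.3531, M+4 0.3144, M+6 0.1399, M+8 0.0311, M+10 0.0028. Base peak = M+2.
P(M+2) = C(5,1) × 0.692^4 × 0.308^1 = 5 × 0.22931073 × 0.3080 = 0.353139 (base)
P(M+6) = C(5,3) × 0.692^2 × 0.308^3 = 10 × 0.478864 × 0.02921811 = 0.139915
Relative intensity = 0.139915 / 0.353139 × 100 = 39.6

39.6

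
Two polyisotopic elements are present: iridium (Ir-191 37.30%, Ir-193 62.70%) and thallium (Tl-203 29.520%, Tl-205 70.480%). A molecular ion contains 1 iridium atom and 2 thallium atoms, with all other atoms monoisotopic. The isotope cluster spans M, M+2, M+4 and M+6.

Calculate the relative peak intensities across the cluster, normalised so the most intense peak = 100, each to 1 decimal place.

Iridium pattern (n=1): 0.3730 : 0.6270
Thallium pattern (n=2): 0.08714304 : 0.41611392 : 0.49674304
Convolve the two distributions (both contribute in 2-u steps):
  M: 0.3730×0.08714304 = 0.032504
  M+2: 0.3730×0.41611392 + 0.6270×0.08714304 = 0.209849
  M+4: 0.3730×0.49674304 + 0.6270×0.41611392 = 0.446189
  M+6: 0.6270×0.49674304 = 0.311458
Scale to base peak (0.446189) = 100: 7.3 : 47.0 : 100.0 : 69.8

7.3 : 47.0 : 100.0 : 69.8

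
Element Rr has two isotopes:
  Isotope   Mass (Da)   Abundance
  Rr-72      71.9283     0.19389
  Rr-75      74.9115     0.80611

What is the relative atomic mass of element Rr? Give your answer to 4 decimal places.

74.3331 Da

Ar = Σ fᵢ·mᵢ = 0.19389 × 71.9283 + 0.80611 × 74.9115
= 13.94618 + 60.38691 = 74.33309 Da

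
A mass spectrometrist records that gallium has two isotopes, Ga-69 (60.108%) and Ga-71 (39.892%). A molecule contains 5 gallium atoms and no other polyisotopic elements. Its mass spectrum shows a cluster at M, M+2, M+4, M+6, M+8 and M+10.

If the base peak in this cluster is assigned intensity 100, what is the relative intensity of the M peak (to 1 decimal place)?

(0.60108 + 0.39892)^5 gives M 0.0785, M+2 0.2604, M+4 0.3456, M+6 0.2294, M+8 0.0761, M+10 0.0101; the largest is M+4.
P(M+4) = C(5,2) × 0.60108^3 × 0.39892^2 = 10 × 0.2171685 × 0.15913717 = 0.345596 (base)
P(M) = C(5,0) × 0.60108^5 × 0.39892^0 = 1 × 0.07846236 × 1.0000 = 0.078462
Relative intensity = 0.078462 / 0.345596 × 100 = 22.7

22.7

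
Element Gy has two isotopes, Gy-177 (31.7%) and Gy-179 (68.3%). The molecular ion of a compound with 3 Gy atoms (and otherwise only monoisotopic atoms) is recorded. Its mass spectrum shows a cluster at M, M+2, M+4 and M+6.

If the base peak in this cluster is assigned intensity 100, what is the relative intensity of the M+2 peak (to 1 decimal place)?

46.4

Term probabilities: M 0.0319, M+2 0.2059, M+4 0.4436, M+6 0.3186. Base peak = M+4.
P(M+4) = C(3,2) × 0.317^1 × 0.683^2 = 3 × 0.3170 × 0.466489 = 0.443631 (base)
P(M+2) = C(3,1) × 0.317^2 × 0.683^1 = 3 × 0.100489 × 0.6830 = 0.205902
Relative intensity = 0.205902 / 0.443631 × 100 = 46.4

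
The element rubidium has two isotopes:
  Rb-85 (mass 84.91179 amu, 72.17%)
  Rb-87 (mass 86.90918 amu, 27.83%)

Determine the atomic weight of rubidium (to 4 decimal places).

The abundance-weighted mean is 0.7217 × 84.91179 + 0.2783 × 86.90918
= 61.280839 + 24.186825 = 85.467664 amu

85.4677 amu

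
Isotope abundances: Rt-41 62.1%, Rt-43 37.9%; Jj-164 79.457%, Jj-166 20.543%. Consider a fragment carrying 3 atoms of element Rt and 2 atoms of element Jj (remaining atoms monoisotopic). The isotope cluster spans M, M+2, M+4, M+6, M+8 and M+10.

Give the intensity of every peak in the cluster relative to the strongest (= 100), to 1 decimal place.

42.6 : 100.0 : 90.8 : 39.5 : 8.2 : 0.6

Element Rt pattern (n=3): 0.23948306 : 0.43847382 : 0.26760318 : 0.05443994
Element Jj pattern (n=2): 0.63134148 : 0.32645703 : 0.04220148
Convolve the two distributions (both contribute in 2-u steps):
  M: 0.23948306×0.63134148 = 0.151196
  M+2: 0.23948306×0.32645703 + 0.43847382×0.63134148 = 0.355008
  M+4: 0.23948306×0.04220148 + 0.43847382×0.32645703 + 0.26760318×0.63134148 = 0.322198
  M+6: 0.43847382×0.04220148 + 0.26760318×0.32645703 + 0.05443994×0.63134148 = 0.140235
  M+8: 0.26760318×0.04220148 + 0.05443994×0.32645703 = 0.029066
  M+10: 0.05443994×0.04220148 = 0.002297
Scale to base peak (0.355008) = 100: 42.6 : 100.0 : 90.8 : 39.5 : 8.2 : 0.6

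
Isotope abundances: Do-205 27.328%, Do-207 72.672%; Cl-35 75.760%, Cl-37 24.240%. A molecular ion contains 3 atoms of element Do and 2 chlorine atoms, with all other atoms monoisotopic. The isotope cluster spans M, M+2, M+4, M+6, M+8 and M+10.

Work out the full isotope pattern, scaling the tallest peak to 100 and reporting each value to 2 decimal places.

Element Do pattern (n=3): 0.02040909 : 0.16281862 : 0.43297551 : 0.38379679
Chlorine pattern (n=2): 0.57395776 : 0.36728448 : 0.05875776
Convolve the two distributions (both contribute in 2-u steps):
  M: 0.02040909×0.57395776 = 0.011714
  M+2: 0.02040909×0.36728448 + 0.16281862×0.57395776 = 0.100947
  M+4: 0.02040909×0.05875776 + 0.16281862×0.36728448 + 0.43297551×0.57395776 = 0.309510
  M+6: 0.16281862×0.05875776 + 0.43297551×0.36728448 + 0.38379679×0.57395776 = 0.388875
  M+8: 0.43297551×0.05875776 + 0.38379679×0.36728448 = 0.166403
  M+10: 0.38379679×0.05875776 = 0.022551
Scale to base peak (0.388875) = 100: 3.01 : 25.96 : 79.59 : 100.00 : 42.79 : 5.80

3.01 : 25.96 : 79.59 : 100.00 : 42.79 : 5.80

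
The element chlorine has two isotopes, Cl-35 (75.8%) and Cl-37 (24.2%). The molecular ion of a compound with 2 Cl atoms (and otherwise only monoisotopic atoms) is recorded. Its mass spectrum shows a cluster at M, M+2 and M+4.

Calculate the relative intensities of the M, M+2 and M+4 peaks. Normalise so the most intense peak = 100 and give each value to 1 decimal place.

Expanding (0.758 + 0.242)^2:
P(M) = 0.758^2 = 0.574564
P(M+2) = 2 × 0.758^1 × 0.242^1 = 0.366872
P(M+4) = 0.242^2 = 0.058564
The M peak is largest (0.574564); scaling to 100 gives 100.0 : 63.9 : 10.2.

100.0 : 63.9 : 10.2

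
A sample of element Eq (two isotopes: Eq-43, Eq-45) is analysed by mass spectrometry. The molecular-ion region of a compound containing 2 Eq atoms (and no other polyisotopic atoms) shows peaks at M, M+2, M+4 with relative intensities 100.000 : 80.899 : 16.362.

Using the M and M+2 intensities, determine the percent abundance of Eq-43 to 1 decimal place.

71.2%

If p is the fraction of Eq that is Eq-43, then I(M+2)/I(M) = [C(2,1)·p^1·(1−p)] / p^2 = 2·(1−p)/p = 80.899/100.000 = 0.8090
(1−p)/p = 0.8090/2 = 0.4045  ⇒  p = 1/(1 + 0.4045) = 0.7120
Eq-43: 71.2%, Eq-45: 28.8%.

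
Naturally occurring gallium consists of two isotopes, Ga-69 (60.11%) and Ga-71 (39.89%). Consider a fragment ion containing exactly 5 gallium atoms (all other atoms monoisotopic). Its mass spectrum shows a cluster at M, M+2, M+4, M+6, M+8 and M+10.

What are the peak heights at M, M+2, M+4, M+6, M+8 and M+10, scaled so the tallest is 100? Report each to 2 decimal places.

The 5 Ga atoms are independent, so intensities follow the terms of (0.6011 + 0.3989)^5.
P(M) = 0.6011^5 = 0.078475
P(M+2) = 5 × 0.6011^4 × 0.3989^1 = 0.260388
P(M+4) = 10 × 0.6011^3 × 0.3989^2 = 0.345596
P(M+6) = 10 × 0.6011^2 × 0.3989^3 = 0.229343
P(M+8) = 5 × 0.6011^1 × 0.3989^4 = 0.076098
P(M+10) = 0.3989^5 = 0.010100
The M+4 peak is largest (0.345596); scaling to 100 gives 22.71 : 75.34 : 100.00 : 66.36 : 22.02 : 2.92.

22.71 : 75.34 : 100.00 : 66.36 : 22.02 : 2.92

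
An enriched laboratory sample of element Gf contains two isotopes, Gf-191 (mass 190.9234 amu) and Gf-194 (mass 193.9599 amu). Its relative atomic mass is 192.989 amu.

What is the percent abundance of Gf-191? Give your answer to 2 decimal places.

31.97%

Writing the weighted mean with unknown fraction x of Gf-191:
190.9234·x + 193.9599·(1 − x) = 192.989
(190.9234 − 193.9599)·x = 192.989 − 193.9599
x = -0.9709 / -3.0365 = 0.31974 → 31.97% Gf-191, 68.03% Gf-194.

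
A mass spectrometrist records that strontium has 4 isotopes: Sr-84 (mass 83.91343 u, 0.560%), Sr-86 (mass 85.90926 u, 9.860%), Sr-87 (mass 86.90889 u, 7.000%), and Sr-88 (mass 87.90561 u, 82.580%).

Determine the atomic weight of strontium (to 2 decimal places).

Average mass = Σ (abundance × isotope mass) = 0.00560 × 83.91343 + 0.09860 × 85.90926 + 0.07000 × 86.90889 + 0.82580 × 87.90561
= 0.469915 + 8.470653 + 6.083622 + 72.592453 = 87.616643 u

87.62 u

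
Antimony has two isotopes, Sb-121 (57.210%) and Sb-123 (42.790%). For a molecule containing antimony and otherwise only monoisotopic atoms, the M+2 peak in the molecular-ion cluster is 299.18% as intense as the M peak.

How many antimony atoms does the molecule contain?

4

The M+2/M ratio from n Sb atoms is n · q/p = n · 0.42790/0.57210.
n = 2.9918 × 0.57210/0.42790 = 4.00 ≈ 4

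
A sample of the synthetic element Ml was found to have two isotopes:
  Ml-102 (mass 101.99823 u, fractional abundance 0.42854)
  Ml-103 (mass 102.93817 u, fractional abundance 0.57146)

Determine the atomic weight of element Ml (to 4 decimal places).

102.5354 u

Weight each isotope mass by its fractional abundance: 0.42854 × 101.99823 + 0.57146 × 102.93817
= 43.710321 + 58.825047 = 102.535368 u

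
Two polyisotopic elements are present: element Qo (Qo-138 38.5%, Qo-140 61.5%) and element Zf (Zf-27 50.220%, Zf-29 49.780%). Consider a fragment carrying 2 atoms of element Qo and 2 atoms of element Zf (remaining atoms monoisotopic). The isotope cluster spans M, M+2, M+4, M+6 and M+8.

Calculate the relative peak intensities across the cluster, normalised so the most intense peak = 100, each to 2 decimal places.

Element Qo pattern (n=2): 0.148225 : 0.47355 : 0.378225
Element Zf pattern (n=2): 0.25220484 : 0.49999032 : 0.24780484
Convolve the two distributions (both contribute in 2-u steps):
  M: 0.148225×0.25220484 = 0.037383
  M+2: 0.148225×0.49999032 + 0.47355×0.25220484 = 0.193543
  M+4: 0.148225×0.24780484 + 0.47355×0.49999032 + 0.378225×0.25220484 = 0.368891
  M+6: 0.47355×0.24780484 + 0.378225×0.49999032 = 0.306457
  M+8: 0.378225×0.24780484 = 0.093726
Scale to base peak (0.368891) = 100: 10.13 : 52.47 : 100.00 : 83.08 : 25.41

10.13 : 52.47 : 100.00 : 83.08 : 25.41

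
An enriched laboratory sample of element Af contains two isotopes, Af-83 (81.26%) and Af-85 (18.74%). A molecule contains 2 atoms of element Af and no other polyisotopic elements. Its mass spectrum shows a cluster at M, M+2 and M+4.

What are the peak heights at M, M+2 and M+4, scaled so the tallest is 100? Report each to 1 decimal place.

100.0 : 46.1 : 5.3

The 2 Af atoms are independent, so intensities follow the terms of (0.8126 + 0.1874)^2.
P(M) = 0.8126^2 = 0.660319
P(M+2) = 2 × 0.8126^1 × 0.1874^1 = 0.304562
P(M+4) = 0.1874^2 = 0.035119
The M peak is largest (0.660319); scaling to 100 gives 100.0 : 46.1 : 5.3.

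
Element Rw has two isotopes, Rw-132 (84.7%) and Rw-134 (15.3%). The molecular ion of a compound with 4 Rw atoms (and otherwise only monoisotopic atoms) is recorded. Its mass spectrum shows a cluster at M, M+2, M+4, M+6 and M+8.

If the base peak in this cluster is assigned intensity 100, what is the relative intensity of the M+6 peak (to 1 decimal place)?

2.4

Term probabilities: M 0.5147, M+2 0.3719, M+4 0.1008, M+6 0.0121, M+8 0.0005. Base peak = M.
P(M) = C(4,0) × 0.847^4 × 0.153^0 = 1 × 0.51467567 × 1.0000 = 0.514676 (base)
P(M+6) = C(4,3) × 0.847^1 × 0.153^3 = 4 × 0.8470 × 0.00358158 = 0.012134
Relative intensity = 0.012134 / 0.514676 × 100 = 2.4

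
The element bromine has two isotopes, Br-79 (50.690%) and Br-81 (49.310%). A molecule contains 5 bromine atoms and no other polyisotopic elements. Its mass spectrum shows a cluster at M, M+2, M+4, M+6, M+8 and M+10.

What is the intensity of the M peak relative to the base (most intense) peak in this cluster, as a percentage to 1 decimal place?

10.6%

(0.50690 + 0.49310)^5 gives M 0.0335, M+2 0.1628, M+4 0.3167, M+6 0.3081, M+8 0.1498, M+10 0.0292; the largest is M+4.
P(M+4) = C(5,2) × 0.50690^3 × 0.49310^2 = 10 × 0.13024674 × 0.24314761 = 0.316692 (base)
P(M) = C(5,0) × 0.50690^5 × 0.49310^0 = 1 × 0.03346659 × 1.0000 = 0.033467
Relative intensity = 0.033467 / 0.316692 × 100 = 10.6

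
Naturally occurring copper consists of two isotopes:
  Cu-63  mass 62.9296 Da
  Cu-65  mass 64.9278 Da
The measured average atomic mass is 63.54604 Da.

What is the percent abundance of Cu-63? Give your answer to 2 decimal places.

Let x be the fractional abundance of Cu-63; then Cu-65 has abundance 1 − x.
62.9296·x + 64.9278·(1 − x) = 63.54604
(62.9296 − 64.9278)·x = 63.54604 − 64.9278
x = -1.38176 / -1.9982 = 0.69150 → 69.15% Cu-63, 30.85% Cu-65.

69.15%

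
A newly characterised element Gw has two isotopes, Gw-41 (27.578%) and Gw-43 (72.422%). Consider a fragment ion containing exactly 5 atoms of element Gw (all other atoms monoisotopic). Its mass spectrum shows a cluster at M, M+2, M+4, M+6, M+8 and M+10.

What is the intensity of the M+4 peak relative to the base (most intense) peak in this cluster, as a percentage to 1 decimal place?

(0.27578 + 0.72422)^5 gives M 0.0016, M+2 0.0209, M+4 0.1100, M+6 0.2889, M+8 0.3793, M+10 0.1992; the largest is M+8.
P(M+8) = C(5,4) × 0.27578^1 × 0.72422^4 = 5 × 0.27578 × 0.27509459 = 0.379328 (base)
P(M+4) = C(5,2) × 0.27578^3 × 0.72422^2 = 10 × 0.02097434 × 0.52449461 = 0.110009
Relative intensity = 0.110009 / 0.379328 × 100 = 29.0

29.0%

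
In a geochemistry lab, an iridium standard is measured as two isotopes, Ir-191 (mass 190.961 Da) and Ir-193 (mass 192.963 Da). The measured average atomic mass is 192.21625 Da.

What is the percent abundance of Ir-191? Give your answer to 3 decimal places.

With x = fraction of Ir-191 (so Ir-193 is 1 − x):
190.961·x + 192.963·(1 − x) = 192.21625
(190.961 − 192.963)·x = 192.21625 − 192.963
x = -0.74675 / -2.002 = 0.37300 → 37.300% Ir-191, 62.700% Ir-193.

37.300%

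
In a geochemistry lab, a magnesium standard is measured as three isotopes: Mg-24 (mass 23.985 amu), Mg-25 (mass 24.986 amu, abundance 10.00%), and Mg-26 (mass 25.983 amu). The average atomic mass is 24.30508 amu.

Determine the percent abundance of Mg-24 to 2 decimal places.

78.99%

Let x and y be the fractions of Mg-24 and Mg-26. Then x + y = 1 − 0.1000 = 0.9000 and 23.985x + 25.983y = 24.30508 − 0.1000×24.986 = 21.80648.
Substituting: 23.985x + 25.983(0.9000 − x) = 21.80648
(23.985 − 25.983)x = -1.57822  ⇒  x = 0.78990, y = 0.11010
Mg-24: 78.99%, Mg-26: 11.01%.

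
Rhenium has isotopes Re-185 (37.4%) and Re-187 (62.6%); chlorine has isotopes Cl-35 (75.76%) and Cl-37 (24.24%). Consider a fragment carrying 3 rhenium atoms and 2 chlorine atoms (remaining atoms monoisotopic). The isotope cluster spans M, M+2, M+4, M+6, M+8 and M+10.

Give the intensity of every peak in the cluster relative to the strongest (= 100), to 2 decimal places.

Rhenium pattern (n=3): 0.05231362 : 0.26268713 : 0.43968487 : 0.24531438
Chlorine pattern (n=2): 0.57395776 : 0.36728448 : 0.05875776
Convolve the two distributions (both contribute in 2-u steps):
  M: 0.05231362×0.57395776 = 0.030026
  M+2: 0.05231362×0.36728448 + 0.26268713×0.57395776 = 0.169985
  M+4: 0.05231362×0.05875776 + 0.26268713×0.36728448 + 0.43968487×0.57395776 = 0.351915
  M+6: 0.26268713×0.05875776 + 0.43968487×0.36728448 + 0.24531438×0.57395776 = 0.317724
  M+8: 0.43968487×0.05875776 + 0.24531438×0.36728448 = 0.115935
  M+10: 0.24531438×0.05875776 = 0.014414
Scale to base peak (0.351915) = 100: 8.53 : 48.30 : 100.00 : 90.28 : 32.94 : 4.10

8.53 : 48.30 : 100.00 : 90.28 : 32.94 : 4.10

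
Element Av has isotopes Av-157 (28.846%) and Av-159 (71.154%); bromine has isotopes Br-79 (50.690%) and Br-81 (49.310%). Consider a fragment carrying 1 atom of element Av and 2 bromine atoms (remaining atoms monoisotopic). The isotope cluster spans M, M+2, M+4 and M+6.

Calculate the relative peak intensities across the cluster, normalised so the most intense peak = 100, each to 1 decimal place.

17.4 : 76.8 : 100.0 : 40.6

Element Av pattern (n=1): 0.28846 : 0.71154
Bromine pattern (n=2): 0.25694761 : 0.49990478 : 0.24314761
Convolve the two distributions (both contribute in 2-u steps):
  M: 0.28846×0.25694761 = 0.074119
  M+2: 0.28846×0.49990478 + 0.71154×0.25694761 = 0.327031
  M+4: 0.28846×0.24314761 + 0.71154×0.49990478 = 0.425841
  M+6: 0.71154×0.24314761 = 0.173009
Scale to base peak (0.425841) = 100: 17.4 : 76.8 : 100.0 : 40.6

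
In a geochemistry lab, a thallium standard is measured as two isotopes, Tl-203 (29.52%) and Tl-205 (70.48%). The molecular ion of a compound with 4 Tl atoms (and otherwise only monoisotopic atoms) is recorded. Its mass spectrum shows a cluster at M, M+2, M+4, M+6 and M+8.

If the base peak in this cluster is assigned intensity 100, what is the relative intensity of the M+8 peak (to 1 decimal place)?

Term probabilities: M 0.0076, M+2 0.0725, M+4 0.2597, M+6 0.4134, M+8 0.2468. Base peak = M+6.
P(M+6) = C(4,3) × 0.2952^1 × 0.7048^3 = 4 × 0.2952 × 0.35010449 = 0.413403 (base)
P(M+8) = C(4,4) × 0.2952^0 × 0.7048^4 = 1 × 1.0000 × 0.24675365 = 0.246754
Relative intensity = 0.246754 / 0.413403 × 100 = 59.7

59.7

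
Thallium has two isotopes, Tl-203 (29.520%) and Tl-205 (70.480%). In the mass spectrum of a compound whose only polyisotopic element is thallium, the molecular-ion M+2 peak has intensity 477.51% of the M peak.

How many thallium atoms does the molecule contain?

With n Tl atoms, P(M+2)/P(M) = C(n,1)·p^(n−1)q / p^n = n·q/p = n · 0.70480/0.29520.
n = 4.7751 × 0.29520/0.70480 = 2.00 ≈ 2

2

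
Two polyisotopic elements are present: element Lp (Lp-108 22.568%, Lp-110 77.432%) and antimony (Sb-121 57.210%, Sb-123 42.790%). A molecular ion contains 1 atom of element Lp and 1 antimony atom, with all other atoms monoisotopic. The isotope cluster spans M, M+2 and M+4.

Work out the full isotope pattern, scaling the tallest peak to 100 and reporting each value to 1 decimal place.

23.9 : 100.0 : 61.4

Element Lp pattern (n=1): 0.22568 : 0.77432
Antimony pattern (n=1): 0.5721 : 0.4279
Convolve the two distributions (both contribute in 2-u steps):
  M: 0.22568×0.5721 = 0.129112
  M+2: 0.22568×0.4279 + 0.77432×0.5721 = 0.539557
  M+4: 0.77432×0.4279 = 0.331332
Scale to base peak (0.539557) = 100: 23.9 : 100.0 : 61.4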